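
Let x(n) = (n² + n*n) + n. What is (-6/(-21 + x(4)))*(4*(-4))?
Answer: 32/5 ≈ 6.4000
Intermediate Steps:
x(n) = n + 2*n² (x(n) = (n² + n²) + n = 2*n² + n = n + 2*n²)
(-6/(-21 + x(4)))*(4*(-4)) = (-6/(-21 + 4*(1 + 2*4)))*(4*(-4)) = (-6/(-21 + 4*(1 + 8)))*(-16) = (-6/(-21 + 4*9))*(-16) = (-6/(-21 + 36))*(-16) = (-6/15)*(-16) = ((1/15)*(-6))*(-16) = -⅖*(-16) = 32/5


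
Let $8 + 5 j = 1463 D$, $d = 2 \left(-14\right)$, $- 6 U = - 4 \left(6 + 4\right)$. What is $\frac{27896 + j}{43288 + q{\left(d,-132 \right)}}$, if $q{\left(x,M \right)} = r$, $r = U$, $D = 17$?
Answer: $\frac{493029}{649420} \approx 0.75918$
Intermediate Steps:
$U = \frac{20}{3}$ ($U = - \frac{\left(-4\right) \left(6 + 4\right)}{6} = - \frac{\left(-4\right) 10}{6} = \left(- \frac{1}{6}\right) \left(-40\right) = \frac{20}{3} \approx 6.6667$)
$r = \frac{20}{3} \approx 6.6667$
$d = -28$
$q{\left(x,M \right)} = \frac{20}{3}$
$j = \frac{24863}{5}$ ($j = - \frac{8}{5} + \frac{1463 \cdot 17}{5} = - \frac{8}{5} + \frac{1}{5} \cdot 24871 = - \frac{8}{5} + \frac{24871}{5} = \frac{24863}{5} \approx 4972.6$)
$\frac{27896 + j}{43288 + q{\left(d,-132 \right)}} = \frac{27896 + \frac{24863}{5}}{43288 + \frac{20}{3}} = \frac{164343}{5 \cdot \frac{129884}{3}} = \frac{164343}{5} \cdot \frac{3}{129884} = \frac{493029}{649420}$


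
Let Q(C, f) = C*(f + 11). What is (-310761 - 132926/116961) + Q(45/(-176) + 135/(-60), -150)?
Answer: -6389911251133/20585136 ≈ -3.1041e+5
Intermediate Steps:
Q(C, f) = C*(11 + f)
(-310761 - 132926/116961) + Q(45/(-176) + 135/(-60), -150) = (-310761 - 132926/116961) + (45/(-176) + 135/(-60))*(11 - 150) = (-310761 - 132926*1/116961) + (45*(-1/176) + 135*(-1/60))*(-139) = (-310761 - 132926/116961) + (-45/176 - 9/4)*(-139) = -36347050247/116961 - 441/176*(-139) = -36347050247/116961 + 61299/176 = -6389911251133/20585136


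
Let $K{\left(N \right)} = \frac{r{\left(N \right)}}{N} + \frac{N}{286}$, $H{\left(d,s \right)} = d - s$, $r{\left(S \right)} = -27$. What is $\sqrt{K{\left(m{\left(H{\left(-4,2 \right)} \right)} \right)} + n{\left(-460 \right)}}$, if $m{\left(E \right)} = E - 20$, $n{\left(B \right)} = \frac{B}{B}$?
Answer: $\frac{\sqrt{159302}}{286} \approx 1.3955$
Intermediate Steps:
$n{\left(B \right)} = 1$
$m{\left(E \right)} = -20 + E$ ($m{\left(E \right)} = E - 20 = -20 + E$)
$K{\left(N \right)} = - \frac{27}{N} + \frac{N}{286}$
$\sqrt{K{\left(m{\left(H{\left(-4,2 \right)} \right)} \right)} + n{\left(-460 \right)}} = \sqrt{\left(- \frac{27}{-20 - 6} + \frac{-20 - 6}{286}\right) + 1} = \sqrt{\left(- \frac{27}{-26} + \frac{1}{286} \left(-26\right)\right) + 1} = \sqrt{\left(\left(-27\right) \left(- \frac{1}{26}\right) - \frac{1}{11}\right) + 1} = \sqrt{\left(\frac{27}{26} - \frac{1}{11}\right) + 1} = \sqrt{\frac{271}{286} + 1} = \sqrt{\frac{557}{286}} = \frac{\sqrt{159302}}{286}$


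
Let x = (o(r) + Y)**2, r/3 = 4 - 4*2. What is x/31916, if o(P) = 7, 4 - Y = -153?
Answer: 6724/7979 ≈ 0.84271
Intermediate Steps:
Y = 157 (Y = 4 - 1*(-153) = 4 + 153 = 157)
r = -12 (r = 3*(4 - 4*2) = 3*(4 - 8) = 3*(-4) = -12)
x = 26896 (x = (7 + 157)**2 = 164**2 = 26896)
x/31916 = 26896/31916 = 26896*(1/31916) = 6724/7979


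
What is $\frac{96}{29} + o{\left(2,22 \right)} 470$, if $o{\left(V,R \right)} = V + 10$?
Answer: $\frac{163656}{29} \approx 5643.3$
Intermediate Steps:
$o{\left(V,R \right)} = 10 + V$
$\frac{96}{29} + o{\left(2,22 \right)} 470 = \frac{96}{29} + \left(10 + 2\right) 470 = 96 \cdot \frac{1}{29} + 12 \cdot 470 = \frac{96}{29} + 5640 = \frac{163656}{29}$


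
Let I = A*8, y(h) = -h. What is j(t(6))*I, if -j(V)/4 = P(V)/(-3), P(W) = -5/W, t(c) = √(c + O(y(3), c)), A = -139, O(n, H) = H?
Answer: 11120*√3/9 ≈ 2140.0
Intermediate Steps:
t(c) = √2*√c (t(c) = √(c + c) = √(2*c) = √2*√c)
j(V) = -20/(3*V) (j(V) = -4*(-5/V)/(-3) = -4*(-5/V)*(-1)/3 = -20/(3*V))
I = -1112 (I = -139*8 = -1112)
j(t(6))*I = -20*√3/6/3*(-1112) = -10*√3/9*(-1112) = 11120*√3/9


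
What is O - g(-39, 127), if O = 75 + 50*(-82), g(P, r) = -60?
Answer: -3965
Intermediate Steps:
O = -4025 (O = 75 - 4100 = -4025)
O - g(-39, 127) = -4025 - 1*(-60) = -4025 + 60 = -3965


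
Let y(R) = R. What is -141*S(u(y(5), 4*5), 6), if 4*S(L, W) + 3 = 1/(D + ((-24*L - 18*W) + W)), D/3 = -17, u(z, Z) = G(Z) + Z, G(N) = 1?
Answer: 23171/219 ≈ 105.80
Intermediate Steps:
u(z, Z) = 1 + Z
D = -51 (D = 3*(-17) = -51)
S(L, W) = -3/4 + 1/(4*(-51 - 24*L - 17*W)) (S(L, W) = -3/4 + 1/(4*(-51 + ((-24*L - 18*W) + W))) = -3/4 + 1/(4*(-51 + (-24*L - 17*W))) = -3/4 + 1/(4*(-51 - 24*L - 17*W)))
-141*S(u(y(5), 4*5), 6) = -141*(-154 - 72*(1 + 4*5) - 51*6)/(4*(51 + 17*6 + 24*(1 + 4*5))) = -141*(-154 - 72*(1 + 20) - 306)/(4*(51 + 102 + 24*(1 + 20))) = -141*(-154 - 72*21 - 306)/(4*(51 + 102 + 24*21)) = -141*(-154 - 1512 - 306)/(4*(51 + 102 + 504)) = -141*(-1972)/(4*657) = -141*(-493/657) = 23171/219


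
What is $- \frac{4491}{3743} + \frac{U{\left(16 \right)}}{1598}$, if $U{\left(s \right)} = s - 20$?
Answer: $- \frac{3595795}{2990657} \approx -1.2023$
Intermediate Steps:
$U{\left(s \right)} = -20 + s$
$- \frac{4491}{3743} + \frac{U{\left(16 \right)}}{1598} = - \frac{4491}{3743} + \frac{-20 + 16}{1598} = \left(-4491\right) \frac{1}{3743} - \frac{2}{799} = - \frac{4491}{3743} - \frac{2}{799} = - \frac{3595795}{2990657}$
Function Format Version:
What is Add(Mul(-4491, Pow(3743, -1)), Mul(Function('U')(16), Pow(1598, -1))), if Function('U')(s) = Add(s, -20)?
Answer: Rational(-3595795, 2990657) ≈ -1.2023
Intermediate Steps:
Function('U')(s) = Add(-20, s)
Add(Mul(-4491, Pow(3743, -1)), Mul(Function('U')(16), Pow(1598, -1))) = Add(Mul(-4491, Pow(3743, -1)), Mul(Add(-20, 16), Pow(1598, -1))) = Add(Mul(-4491, Rational(1, 3743)), Mul(-4, Rational(1, 1598))) = Add(Rational(-4491, 3743), Rational(-2, 799)) = Rational(-3595795, 2990657)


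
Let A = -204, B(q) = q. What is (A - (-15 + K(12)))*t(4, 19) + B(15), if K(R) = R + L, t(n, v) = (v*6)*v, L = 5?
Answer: -446181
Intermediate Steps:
t(n, v) = 6*v² (t(n, v) = (6*v)*v = 6*v²)
K(R) = 5 + R (K(R) = R + 5 = 5 + R)
(A - (-15 + K(12)))*t(4, 19) + B(15) = (-204 - (-15 + (5 + 12)))*(6*19²) + 15 = (-204 - (-15 + 17))*(6*361) + 15 = (-204 - 1*2)*2166 + 15 = (-204 - 2)*2166 + 15 = -206*2166 + 15 = -446196 + 15 = -446181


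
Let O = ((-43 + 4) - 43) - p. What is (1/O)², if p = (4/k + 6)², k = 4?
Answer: 1/17161 ≈ 5.8272e-5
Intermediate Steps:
p = 49 (p = (4/4 + 6)² = (4*(¼) + 6)² = (1 + 6)² = 7² = 49)
O = -131 (O = ((-43 + 4) - 43) - 1*49 = (-39 - 43) - 49 = -82 - 49 = -131)
(1/O)² = (1/(-131))² = (-1/131)² = 1/17161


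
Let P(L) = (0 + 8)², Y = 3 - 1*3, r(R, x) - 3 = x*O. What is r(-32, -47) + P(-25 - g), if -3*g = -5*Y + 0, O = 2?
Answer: -27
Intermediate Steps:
r(R, x) = 3 + 2*x (r(R, x) = 3 + x*2 = 3 + 2*x)
Y = 0 (Y = 3 - 3 = 0)
g = 0 (g = -(-5*0 + 0)/3 = -(0 + 0)/3 = -⅓*0 = 0)
P(L) = 64 (P(L) = 8² = 64)
r(-32, -47) + P(-25 - g) = (3 + 2*(-47)) + 64 = (3 - 94) + 64 = -91 + 64 = -27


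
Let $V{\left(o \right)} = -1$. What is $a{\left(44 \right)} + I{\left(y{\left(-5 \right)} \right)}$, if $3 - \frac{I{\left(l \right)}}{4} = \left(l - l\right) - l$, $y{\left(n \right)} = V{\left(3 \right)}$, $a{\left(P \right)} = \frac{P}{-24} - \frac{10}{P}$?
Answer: $\frac{196}{33} \approx 5.9394$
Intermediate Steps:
$a{\left(P \right)} = - \frac{10}{P} - \frac{P}{24}$ ($a{\left(P \right)} = P \left(- \frac{1}{24}\right) - \frac{10}{P} = - \frac{P}{24} - \frac{10}{P} = - \frac{10}{P} - \frac{P}{24}$)
$y{\left(n \right)} = -1$
$I{\left(l \right)} = 12 + 4 l$ ($I{\left(l \right)} = 12 - 4 \left(\left(l - l\right) - l\right) = 12 - 4 \left(0 - l\right) = 12 - 4 \left(- l\right) = 12 + 4 l$)
$a{\left(44 \right)} + I{\left(y{\left(-5 \right)} \right)} = \left(- \frac{10}{44} - \frac{11}{6}\right) + \left(12 + 4 \left(-1\right)\right) = \left(\left(-10\right) \frac{1}{44} - \frac{11}{6}\right) + \left(12 - 4\right) = \left(- \frac{5}{22} - \frac{11}{6}\right) + 8 = - \frac{68}{33} + 8 = \frac{196}{33}$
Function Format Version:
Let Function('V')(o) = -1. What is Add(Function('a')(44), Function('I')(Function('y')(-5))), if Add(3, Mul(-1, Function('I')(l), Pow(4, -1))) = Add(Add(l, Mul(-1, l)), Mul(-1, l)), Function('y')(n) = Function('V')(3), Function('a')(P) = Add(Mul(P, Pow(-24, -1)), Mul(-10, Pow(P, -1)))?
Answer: Rational(196, 33) ≈ 5.9394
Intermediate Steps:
Function('a')(P) = Add(Mul(-10, Pow(P, -1)), Mul(Rational(-1, 24), P)) (Function('a')(P) = Add(Mul(P, Rational(-1, 24)), Mul(-10, Pow(P, -1))) = Add(Mul(Rational(-1, 24), P), Mul(-10, Pow(P, -1))) = Add(Mul(-10, Pow(P, -1)), Mul(Rational(-1, 24), P)))
Function('y')(n) = -1
Function('I')(l) = Add(12, Mul(4, l)) (Function('I')(l) = Add(12, Mul(-4, Add(Add(l, Mul(-1, l)), Mul(-1, l)))) = Add(12, Mul(-4, Add(0, Mul(-1, l)))) = Add(12, Mul(-4, Mul(-1, l))) = Add(12, Mul(4, l)))
Add(Function('a')(44), Function('I')(Function('y')(-5))) = Add(Add(Mul(-10, Pow(44, -1)), Mul(Rational(-1, 24), 44)), Add(12, Mul(4, -1))) = Add(Add(Mul(-10, Rational(1, 44)), Rational(-11, 6)), Add(12, -4)) = Add(Add(Rational(-5, 22), Rational(-11, 6)), 8) = Add(Rational(-68, 33), 8) = Rational(196, 33)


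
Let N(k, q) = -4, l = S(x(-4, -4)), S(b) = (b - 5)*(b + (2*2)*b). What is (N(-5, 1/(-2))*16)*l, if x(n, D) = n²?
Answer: -56320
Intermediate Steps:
S(b) = 5*b*(-5 + b) (S(b) = (-5 + b)*(b + 4*b) = (-5 + b)*(5*b) = 5*b*(-5 + b))
l = 880 (l = 5*(-4)²*(-5 + (-4)²) = 5*16*(-5 + 16) = 5*16*11 = 880)
(N(-5, 1/(-2))*16)*l = -4*16*880 = -64*880 = -56320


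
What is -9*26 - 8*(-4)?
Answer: -202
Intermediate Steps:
-9*26 - 8*(-4) = -234 + 32 = -202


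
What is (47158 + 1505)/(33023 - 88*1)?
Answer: 48663/32935 ≈ 1.4775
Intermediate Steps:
(47158 + 1505)/(33023 - 88*1) = 48663/(33023 - 88) = 48663/32935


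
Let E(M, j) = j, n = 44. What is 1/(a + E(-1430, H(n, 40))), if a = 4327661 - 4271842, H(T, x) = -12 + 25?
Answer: 1/55832 ≈ 1.7911e-5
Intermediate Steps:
H(T, x) = 13
a = 55819
1/(a + E(-1430, H(n, 40))) = 1/(55819 + 13) = 1/55832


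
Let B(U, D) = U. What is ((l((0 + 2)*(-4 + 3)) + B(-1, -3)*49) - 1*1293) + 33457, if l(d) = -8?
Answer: 32107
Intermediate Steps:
((l((0 + 2)*(-4 + 3)) + B(-1, -3)*49) - 1*1293) + 33457 = ((-8 - 1*49) - 1*1293) + 33457 = ((-8 - 49) - 1293) + 33457 = (-57 - 1293) + 33457 = -1350 + 33457 = 32107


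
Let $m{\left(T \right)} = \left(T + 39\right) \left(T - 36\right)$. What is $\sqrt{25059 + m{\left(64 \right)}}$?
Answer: $\sqrt{27943} \approx 167.16$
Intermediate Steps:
$m{\left(T \right)} = \left(-36 + T\right) \left(39 + T\right)$ ($m{\left(T \right)} = \left(39 + T\right) \left(-36 + T\right) = \left(-36 + T\right) \left(39 + T\right)$)
$\sqrt{25059 + m{\left(64 \right)}} = \sqrt{25059 + \left(-1404 + 64^{2} + 3 \cdot 64\right)} = \sqrt{25059 + \left(-1404 + 4096 + 192\right)} = \sqrt{25059 + 2884} = \sqrt{27943}$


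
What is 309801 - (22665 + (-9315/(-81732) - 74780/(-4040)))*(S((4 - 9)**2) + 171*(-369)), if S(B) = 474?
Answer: 3909733214440719/2751644 ≈ 1.4209e+9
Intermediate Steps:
309801 - (22665 + (-9315/(-81732) - 74780/(-4040)))*(S((4 - 9)**2) + 171*(-369)) = 309801 - (22665 + (-9315/(-81732) - 74780/(-4040)))*(474 + 171*(-369)) = 309801 - (22665 + (-9315*(-1/81732) - 74780*(-1/4040)))*(474 - 63099) = 309801 - (22665 + (3105/27244 + 3739/202))*(-62625) = 309801 - (22665 + 51246263/2751644)*(-62625) = 309801 - 62417257523*(-62625)/2751644 = 309801 - 1*(-3908880752377875/2751644) = 309801 + 3908880752377875/2751644 = 3909733214440719/2751644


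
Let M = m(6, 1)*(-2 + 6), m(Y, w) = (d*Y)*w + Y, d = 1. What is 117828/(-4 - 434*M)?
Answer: -29457/5209 ≈ -5.6550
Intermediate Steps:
m(Y, w) = Y + Y*w (m(Y, w) = (1*Y)*w + Y = Y*w + Y = Y + Y*w)
M = 48 (M = (6*(1 + 1))*(-2 + 6) = (6*2)*4 = 12*4 = 48)
117828/(-4 - 434*M) = 117828/(-4 - 434*48) = 117828/(-4 - 20832) = 117828/(-20836) = 117828*(-1/20836) = -29457/5209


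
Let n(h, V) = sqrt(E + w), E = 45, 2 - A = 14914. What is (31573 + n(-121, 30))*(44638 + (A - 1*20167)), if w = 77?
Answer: 301806307 + 9559*sqrt(122) ≈ 3.0191e+8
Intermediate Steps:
A = -14912 (A = 2 - 1*14914 = 2 - 14914 = -14912)
n(h, V) = sqrt(122) (n(h, V) = sqrt(45 + 77) = sqrt(122))
(31573 + n(-121, 30))*(44638 + (A - 1*20167)) = (31573 + sqrt(122))*(44638 + (-14912 - 1*20167)) = (31573 + sqrt(122))*(44638 + (-14912 - 20167)) = (31573 + sqrt(122))*(44638 - 35079) = (31573 + sqrt(122))*9559 = 301806307 + 9559*sqrt(122)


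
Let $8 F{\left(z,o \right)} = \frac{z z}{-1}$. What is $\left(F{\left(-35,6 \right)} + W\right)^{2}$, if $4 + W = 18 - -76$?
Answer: $\frac{255025}{64} \approx 3984.8$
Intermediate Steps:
$W = 90$ ($W = -4 + \left(18 - -76\right) = -4 + \left(18 + 76\right) = -4 + 94 = 90$)
$F{\left(z,o \right)} = - \frac{z^{2}}{8}$ ($F{\left(z,o \right)} = \frac{z z \frac{1}{-1}}{8} = \frac{z^{2} \left(-1\right)}{8} = \frac{\left(-1\right) z^{2}}{8} = - \frac{z^{2}}{8}$)
$\left(F{\left(-35,6 \right)} + W\right)^{2} = \left(- \frac{\left(-35\right)^{2}}{8} + 90\right)^{2} = \left(\left(- \frac{1}{8}\right) 1225 + 90\right)^{2} = \left(- \frac{1225}{8} + 90\right)^{2} = \left(- \frac{505}{8}\right)^{2} = \frac{255025}{64}$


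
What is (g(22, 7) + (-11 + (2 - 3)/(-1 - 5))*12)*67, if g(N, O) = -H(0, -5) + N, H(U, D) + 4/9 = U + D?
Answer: -61841/9 ≈ -6871.2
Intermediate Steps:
H(U, D) = -4/9 + D + U (H(U, D) = -4/9 + (U + D) = -4/9 + (D + U) = -4/9 + D + U)
g(N, O) = 49/9 + N (g(N, O) = -(-4/9 - 5 + 0) + N = -1*(-49/9) + N = 49/9 + N)
(g(22, 7) + (-11 + (2 - 3)/(-1 - 5))*12)*67 = ((49/9 + 22) + (-11 + (2 - 3)/(-1 - 5))*12)*67 = (247/9 + (-11 - 1/(-6))*12)*67 = (247/9 + (-11 - 1*(-⅙))*12)*67 = (247/9 + (-11 + ⅙)*12)*67 = (247/9 - 65/6*12)*67 = (247/9 - 130)*67 = -923/9*67 = -61841/9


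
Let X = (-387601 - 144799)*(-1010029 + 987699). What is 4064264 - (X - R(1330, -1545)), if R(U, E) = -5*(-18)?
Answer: -11884427646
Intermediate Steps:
X = 11888492000 (X = -532400*(-22330) = 11888492000)
R(U, E) = 90
4064264 - (X - R(1330, -1545)) = 4064264 - (11888492000 - 1*90) = 4064264 - (11888492000 - 90) = 4064264 - 1*11888491910 = 4064264 - 11888491910 = -11884427646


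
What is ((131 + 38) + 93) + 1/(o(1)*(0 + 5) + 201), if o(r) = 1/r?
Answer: 53973/206 ≈ 262.00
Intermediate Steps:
((131 + 38) + 93) + 1/(o(1)*(0 + 5) + 201) = ((131 + 38) + 93) + 1/((0 + 5)/1 + 201) = (169 + 93) + 1/(1*5 + 201) = 262 + 1/(5 + 201) = 262 + 1/206 = 53973/206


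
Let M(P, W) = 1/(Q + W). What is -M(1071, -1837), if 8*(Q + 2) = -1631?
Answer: 8/16343 ≈ 0.00048951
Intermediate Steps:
Q = -1647/8 (Q = -2 + (1/8)*(-1631) = -2 - 1631/8 = -1647/8 ≈ -205.88)
M(P, W) = 1/(-1647/8 + W)
-M(1071, -1837) = -8/(-1647 + 8*(-1837)) = -8/(-1647 - 14696) = -8/(-16343) = -8*(-1)/16343 = -1*(-8/16343) = 8/16343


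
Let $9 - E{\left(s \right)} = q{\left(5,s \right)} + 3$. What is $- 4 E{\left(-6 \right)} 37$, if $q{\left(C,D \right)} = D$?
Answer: $-1776$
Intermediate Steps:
$E{\left(s \right)} = 6 - s$ ($E{\left(s \right)} = 9 - \left(s + 3\right) = 9 - \left(3 + s\right) = 6 - s$)
$- 4 E{\left(-6 \right)} 37 = - 4 \left(6 - -6\right) 37 = - 4 \left(6 + 6\right) 37 = \left(-4\right) 12 \cdot 37 = \left(-48\right) 37 = -1776$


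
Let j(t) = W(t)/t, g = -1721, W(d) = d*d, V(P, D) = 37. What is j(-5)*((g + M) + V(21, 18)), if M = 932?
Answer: 3760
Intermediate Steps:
W(d) = d²
j(t) = t (j(t) = t²/t = t)
j(-5)*((g + M) + V(21, 18)) = -5*((-1721 + 932) + 37) = -5*(-789 + 37) = -5*(-752) = 3760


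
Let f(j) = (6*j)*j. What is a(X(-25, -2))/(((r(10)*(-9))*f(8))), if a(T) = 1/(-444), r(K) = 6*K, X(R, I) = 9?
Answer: 1/92067840 ≈ 1.0862e-8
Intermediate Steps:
f(j) = 6*j**2
a(T) = -1/444
a(X(-25, -2))/(((r(10)*(-9))*f(8))) = -1/(444*(((6*10)*(-9))*(6*8**2))) = -1/(444*((60*(-9))*(6*64))) = -1/(444*((-540*384))) = -1/444/(-207360) = -1/444*(-1/207360) = 1/92067840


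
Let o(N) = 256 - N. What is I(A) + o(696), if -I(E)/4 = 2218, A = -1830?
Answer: -9312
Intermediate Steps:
I(E) = -8872 (I(E) = -4*2218 = -8872)
I(A) + o(696) = -8872 + (256 - 1*696) = -8872 + (256 - 696) = -8872 - 440 = -9312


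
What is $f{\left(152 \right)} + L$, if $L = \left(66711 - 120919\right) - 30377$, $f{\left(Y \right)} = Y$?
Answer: $-84433$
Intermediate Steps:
$L = -84585$ ($L = -54208 - 30377 = -84585$)
$f{\left(152 \right)} + L = 152 - 84585 = -84433$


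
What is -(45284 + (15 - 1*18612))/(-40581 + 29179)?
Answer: 26687/11402 ≈ 2.3406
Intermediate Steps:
-(45284 + (15 - 1*18612))/(-40581 + 29179) = -(45284 + (15 - 18612))/(-11402) = -(45284 - 18597)*(-1)/11402 = -26687*(-1)/11402 = -1*(-26687/11402) = 26687/11402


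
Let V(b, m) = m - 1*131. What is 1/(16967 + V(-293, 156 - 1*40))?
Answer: 1/16952 ≈ 5.8990e-5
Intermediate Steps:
V(b, m) = -131 + m (V(b, m) = m - 131 = -131 + m)
1/(16967 + V(-293, 156 - 1*40)) = 1/(16967 + (-131 + (156 - 1*40))) = 1/(16967 + (-131 + (156 - 40))) = 1/(16967 + (-131 + 116)) = 1/(16967 - 15) = 1/16952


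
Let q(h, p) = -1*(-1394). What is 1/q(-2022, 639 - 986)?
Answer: 1/1394 ≈ 0.00071736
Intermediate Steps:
q(h, p) = 1394
1/q(-2022, 639 - 986) = 1/1394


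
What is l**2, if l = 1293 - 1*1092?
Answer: 40401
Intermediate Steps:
l = 201 (l = 1293 - 1092 = 201)
l**2 = 201**2 = 40401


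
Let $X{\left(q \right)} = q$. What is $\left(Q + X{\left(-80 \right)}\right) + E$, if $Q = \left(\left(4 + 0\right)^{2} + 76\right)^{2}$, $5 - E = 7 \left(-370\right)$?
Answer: $10979$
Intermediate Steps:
$E = 2595$ ($E = 5 - 7 \left(-370\right) = 5 - -2590 = 5 + 2590 = 2595$)
$Q = 8464$ ($Q = \left(4^{2} + 76\right)^{2} = \left(16 + 76\right)^{2} = 92^{2} = 8464$)
$\left(Q + X{\left(-80 \right)}\right) + E = \left(8464 - 80\right) + 2595 = 8384 + 2595 = 10979$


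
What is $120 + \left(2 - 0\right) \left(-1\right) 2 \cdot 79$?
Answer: $-196$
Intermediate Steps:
$120 + \left(2 - 0\right) \left(-1\right) 2 \cdot 79 = 120 + \left(2 + 0\right) \left(-1\right) 2 \cdot 79 = 120 + 2 \left(-1\right) 2 \cdot 79 = 120 + \left(-2\right) 2 \cdot 79 = 120 - 316 = -196$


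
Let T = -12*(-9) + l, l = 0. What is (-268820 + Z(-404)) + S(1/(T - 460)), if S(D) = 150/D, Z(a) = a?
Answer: -322024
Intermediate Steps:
T = 108 (T = -12*(-9) + 0 = 108 + 0 = 108)
(-268820 + Z(-404)) + S(1/(T - 460)) = (-268820 - 404) + 150/(1/(108 - 460)) = -269224 + 150/(1/(-352)) = -269224 + 150/(-1/352) = -269224 + 150*(-352) = -269224 - 52800 = -322024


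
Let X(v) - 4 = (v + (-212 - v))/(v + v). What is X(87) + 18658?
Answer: 1623488/87 ≈ 18661.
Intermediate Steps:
X(v) = 4 - 106/v (X(v) = 4 + (v + (-212 - v))/(v + v) = 4 - 212*1/(2*v) = 4 - 106/v)
X(87) + 18658 = (4 - 106/87) + 18658 = 242/87 + 18658 = 1623488/87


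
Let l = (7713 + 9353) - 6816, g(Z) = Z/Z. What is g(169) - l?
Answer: -10249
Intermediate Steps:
g(Z) = 1
l = 10250 (l = 17066 - 6816 = 10250)
g(169) - l = 1 - 1*10250 = 1 - 10250 = -10249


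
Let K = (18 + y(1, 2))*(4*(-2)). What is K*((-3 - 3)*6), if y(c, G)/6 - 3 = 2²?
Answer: 17280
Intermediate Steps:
y(c, G) = 42 (y(c, G) = 18 + 6*2² = 18 + 6*4 = 18 + 24 = 42)
K = -480 (K = (18 + 42)*(4*(-2)) = 60*(-8) = -480)
K*((-3 - 3)*6) = -480*(-3 - 3)*6 = -(-2880)*6 = -480*(-36) = 17280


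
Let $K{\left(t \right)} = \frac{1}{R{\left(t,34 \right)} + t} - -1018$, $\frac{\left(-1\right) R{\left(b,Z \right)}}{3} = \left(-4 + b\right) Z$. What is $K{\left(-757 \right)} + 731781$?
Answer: $\frac{56326595136}{76865} \approx 7.328 \cdot 10^{5}$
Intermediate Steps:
$R{\left(b,Z \right)} = - 3 Z \left(-4 + b\right)$ ($R{\left(b,Z \right)} = - 3 \left(-4 + b\right) Z = - 3 Z \left(-4 + b\right)$)
$K{\left(t \right)} = 1018 + \frac{1}{408 - 101 t}$ ($K{\left(t \right)} = \frac{1}{3 \cdot 34 \left(4 - t\right) + t} - -1018 = \frac{1}{\left(408 - 102 t\right) + t} + 1018 = \frac{1}{408 - 101 t} + 1018 = 1018 + \frac{1}{408 - 101 t}$)
$K{\left(-757 \right)} + 731781 = \frac{415345 - -77833226}{408 - -76457} + 731781 = \frac{415345 + 77833226}{408 + 76457} + 731781 = \frac{1}{76865} \cdot 78248571 + 731781 = \frac{78248571}{76865} + 731781 = \frac{56326595136}{76865}$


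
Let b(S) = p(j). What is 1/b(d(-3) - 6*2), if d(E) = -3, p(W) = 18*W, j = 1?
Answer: 1/18 ≈ 0.055556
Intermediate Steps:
b(S) = 18 (b(S) = 18*1 = 18)
1/b(d(-3) - 6*2) = 1/18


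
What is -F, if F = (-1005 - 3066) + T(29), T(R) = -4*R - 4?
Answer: 4191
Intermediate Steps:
T(R) = -4 - 4*R
F = -4191 (F = (-1005 - 3066) + (-4 - 4*29) = -4071 + (-4 - 116) = -4071 - 120 = -4191)
-F = -1*(-4191) = 4191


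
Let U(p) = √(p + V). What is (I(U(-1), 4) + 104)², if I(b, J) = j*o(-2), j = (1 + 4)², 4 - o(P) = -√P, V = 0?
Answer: 40366 + 10200*I*√2 ≈ 40366.0 + 14425.0*I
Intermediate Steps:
o(P) = 4 + √P (o(P) = 4 - (-1)*√P = 4 + √P)
j = 25 (j = 5² = 25)
U(p) = √p (U(p) = √(p + 0) = √p)
I(b, J) = 100 + 25*I*√2 (I(b, J) = 25*(4 + √(-2)) = 25*(4 + I*√2) = 100 + 25*I*√2)
(I(U(-1), 4) + 104)² = ((100 + 25*I*√2) + 104)² = (204 + 25*I*√2)²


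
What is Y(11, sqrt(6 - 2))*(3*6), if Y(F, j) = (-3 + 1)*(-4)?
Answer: 144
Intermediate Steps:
Y(F, j) = 8 (Y(F, j) = -2*(-4) = 8)
Y(11, sqrt(6 - 2))*(3*6) = 8*(3*6) = 8*18 = 144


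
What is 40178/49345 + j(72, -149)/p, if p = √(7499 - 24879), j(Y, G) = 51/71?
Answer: 40178/49345 - 51*I*√4345/616990 ≈ 0.81423 - 0.0054486*I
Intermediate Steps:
j(Y, G) = 51/71 (j(Y, G) = 51*(1/71) = 51/71)
p = 2*I*√4345 (p = √(-17380) = 2*I*√4345 ≈ 131.83*I)
40178/49345 + j(72, -149)/p = 40178/49345 + 51/(71*((2*I*√4345))) = 40178*(1/49345) + 51*(-I*√4345/8690)/71 = 40178/49345 - 51*I*√4345/616990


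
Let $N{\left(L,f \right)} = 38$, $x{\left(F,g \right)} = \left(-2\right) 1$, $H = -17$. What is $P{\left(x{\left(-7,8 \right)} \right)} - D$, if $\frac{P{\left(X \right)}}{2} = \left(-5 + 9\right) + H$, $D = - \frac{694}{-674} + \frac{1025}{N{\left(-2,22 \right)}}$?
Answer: $- \frac{691567}{12806} \approx -54.003$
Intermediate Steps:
$x{\left(F,g \right)} = -2$
$D = \frac{358611}{12806}$ ($D = - \frac{694}{-674} + \frac{1025}{38} = \left(-694\right) \left(- \frac{1}{674}\right) + 1025 \cdot \frac{1}{38} = \frac{347}{337} + \frac{1025}{38} = \frac{358611}{12806} \approx 28.003$)
$P{\left(X \right)} = -26$ ($P{\left(X \right)} = 2 \left(\left(-5 + 9\right) - 17\right) = 2 \left(4 - 17\right) = 2 \left(-13\right) = -26$)
$P{\left(x{\left(-7,8 \right)} \right)} - D = -26 - \frac{358611}{12806} = - \frac{691567}{12806}$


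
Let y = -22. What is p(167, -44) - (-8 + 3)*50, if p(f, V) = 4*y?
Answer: 162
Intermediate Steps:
p(f, V) = -88 (p(f, V) = 4*(-22) = -88)
p(167, -44) - (-8 + 3)*50 = -88 - (-8 + 3)*50 = -88 - (-5)*50 = -88 - 1*(-250) = -88 + 250 = 162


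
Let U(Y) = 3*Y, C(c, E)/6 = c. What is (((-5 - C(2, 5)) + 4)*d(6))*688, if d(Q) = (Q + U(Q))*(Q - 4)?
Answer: -429312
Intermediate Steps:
C(c, E) = 6*c
d(Q) = 4*Q*(-4 + Q) (d(Q) = (Q + 3*Q)*(Q - 4) = (4*Q)*(-4 + Q) = 4*Q*(-4 + Q))
(((-5 - C(2, 5)) + 4)*d(6))*688 = (((-5 - 6*2) + 4)*(4*6*(-4 + 6)))*688 = (((-5 - 1*12) + 4)*(4*6*2))*688 = (((-5 - 12) + 4)*48)*688 = ((-17 + 4)*48)*688 = -13*48*688 = -624*688 = -429312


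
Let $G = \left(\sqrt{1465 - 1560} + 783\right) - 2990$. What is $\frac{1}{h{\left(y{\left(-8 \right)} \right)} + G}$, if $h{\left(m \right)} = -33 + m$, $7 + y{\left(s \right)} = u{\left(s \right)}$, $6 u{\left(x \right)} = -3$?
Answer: $- \frac{1798}{4041081} - \frac{4 i \sqrt{95}}{20205405} \approx -0.00044493 - 1.9295 \cdot 10^{-6} i$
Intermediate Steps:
$u{\left(x \right)} = - \frac{1}{2}$ ($u{\left(x \right)} = \frac{1}{6} \left(-3\right) = - \frac{1}{2}$)
$G = -2207 + i \sqrt{95}$ ($G = \left(\sqrt{-95} + 783\right) - 2990 = \left(i \sqrt{95} + 783\right) - 2990 = \left(783 + i \sqrt{95}\right) - 2990 = -2207 + i \sqrt{95} \approx -2207.0 + 9.7468 i$)
$y{\left(s \right)} = - \frac{15}{2}$ ($y{\left(s \right)} = -7 - \frac{1}{2} = - \frac{15}{2}$)
$\frac{1}{h{\left(y{\left(-8 \right)} \right)} + G} = \frac{1}{\left(-33 - \frac{15}{2}\right) - \left(2207 - i \sqrt{95}\right)} = \frac{1}{- \frac{81}{2} - \left(2207 - i \sqrt{95}\right)} = \frac{1}{- \frac{4495}{2} + i \sqrt{95}}$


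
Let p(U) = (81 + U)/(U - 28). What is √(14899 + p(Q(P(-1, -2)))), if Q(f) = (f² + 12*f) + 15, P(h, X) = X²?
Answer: √38760459/51 ≈ 122.07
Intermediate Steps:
Q(f) = 15 + f² + 12*f
p(U) = (81 + U)/(-28 + U)
√(14899 + p(Q(P(-1, -2)))) = √(14899 + (81 + (15 + ((-2)²)² + 12*(-2)²))/(-28 + (15 + ((-2)²)² + 12*(-2)²))) = √(14899 + (81 + (15 + 4² + 12*4))/(-28 + (15 + 4² + 12*4))) = √(14899 + (81 + (15 + 16 + 48))/(-28 + (15 + 16 + 48))) = √(14899 + (81 + 79)/(-28 + 79)) = √(14899 + 160/51) = √(760009/51) = √38760459/51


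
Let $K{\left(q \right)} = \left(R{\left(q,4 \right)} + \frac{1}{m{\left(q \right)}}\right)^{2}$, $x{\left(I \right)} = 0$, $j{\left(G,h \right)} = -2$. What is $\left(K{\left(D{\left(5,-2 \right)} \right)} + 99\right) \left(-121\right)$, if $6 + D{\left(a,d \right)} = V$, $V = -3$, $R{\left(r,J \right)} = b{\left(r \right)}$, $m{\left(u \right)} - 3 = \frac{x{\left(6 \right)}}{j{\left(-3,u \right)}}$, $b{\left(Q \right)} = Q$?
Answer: $- \frac{189607}{9} \approx -21067.0$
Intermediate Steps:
$m{\left(u \right)} = 3$ ($m{\left(u \right)} = 3 + \frac{0}{-2} = 3 + 0 \left(- \frac{1}{2}\right) = 3 + 0 = 3$)
$R{\left(r,J \right)} = r$
$D{\left(a,d \right)} = -9$ ($D{\left(a,d \right)} = -6 - 3 = -9$)
$K{\left(q \right)} = \left(\frac{1}{3} + q\right)^{2}$ ($K{\left(q \right)} = \left(q + \frac{1}{3}\right)^{2} = \left(\frac{1}{3} + q\right)^{2}$)
$\left(K{\left(D{\left(5,-2 \right)} \right)} + 99\right) \left(-121\right) = \left(\frac{\left(1 + 3 \left(-9\right)\right)^{2}}{9} + 99\right) \left(-121\right) = \left(\frac{\left(1 - 27\right)^{2}}{9} + 99\right) \left(-121\right) = \left(\frac{\left(-26\right)^{2}}{9} + 99\right) \left(-121\right) = \left(\frac{1}{9} \cdot 676 + 99\right) \left(-121\right) = \left(\frac{676}{9} + 99\right) \left(-121\right) = \frac{1567}{9} \left(-121\right) = - \frac{189607}{9}$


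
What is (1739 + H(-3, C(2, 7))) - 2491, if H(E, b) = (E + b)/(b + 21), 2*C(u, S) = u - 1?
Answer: -32341/43 ≈ -752.12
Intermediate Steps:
C(u, S) = -½ + u/2 (C(u, S) = (u - 1)/2 = (-1 + u)/2 = -½ + u/2)
H(E, b) = (E + b)/(21 + b)
(1739 + H(-3, C(2, 7))) - 2491 = (1739 + (-3 + (-½ + (½)*2))/(21 + (-½ + (½)*2))) - 2491 = (1739 + (-3 + (-½ + 1))/(21 + (-½ + 1))) - 2491 = (1739 + (-3 + ½)/(21 + ½)) - 2491 = (1739 - 5/2/(43/2)) - 2491 = (1739 + (2/43)*(-5/2)) - 2491 = (1739 - 5/43) - 2491 = 74772/43 - 2491 = -32341/43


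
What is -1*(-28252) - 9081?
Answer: 19171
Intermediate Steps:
-1*(-28252) - 9081 = 28252 - 9081 = 19171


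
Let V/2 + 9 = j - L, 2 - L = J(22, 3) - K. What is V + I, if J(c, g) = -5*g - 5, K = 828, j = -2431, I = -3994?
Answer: -10574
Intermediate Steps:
J(c, g) = -5 - 5*g
L = 850 (L = 2 - ((-5 - 5*3) - 1*828) = 2 - ((-5 - 15) - 828) = 2 - (-20 - 828) = 2 - 1*(-848) = 2 + 848 = 850)
V = -6580 (V = -18 + 2*(-2431 - 1*850) = -18 + 2*(-2431 - 850) = -18 + 2*(-3281) = -18 - 6562 = -6580)
V + I = -6580 - 3994 = -10574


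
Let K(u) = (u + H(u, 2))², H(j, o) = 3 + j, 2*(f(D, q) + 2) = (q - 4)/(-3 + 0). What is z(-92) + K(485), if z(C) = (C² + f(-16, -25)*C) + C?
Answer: 2864521/3 ≈ 9.5484e+5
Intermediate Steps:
f(D, q) = -4/3 - q/6 (f(D, q) = -2 + ((q - 4)/(-3 + 0))/2 = -2 + ((-4 + q)/(-3))/2 = -2 + ((-4 + q)*(-⅓))/2 = -2 + (4/3 - q/3)/2 = -2 + (⅔ - q/6) = -4/3 - q/6)
K(u) = (3 + 2*u)² (K(u) = (u + (3 + u))² = (3 + 2*u)²)
z(C) = C² + 23*C/6 (z(C) = (C² + (-4/3 - ⅙*(-25))*C) + C = (C² + (-4/3 + 25/6)*C) + C = (C² + 17*C/6) + C = C² + 23*C/6)
z(-92) + K(485) = (⅙)*(-92)*(23 + 6*(-92)) + (3 + 2*485)² = (⅙)*(-92)*(23 - 552) + (3 + 970)² = (⅙)*(-92)*(-529) + 973² = 24334/3 + 946729 = 2864521/3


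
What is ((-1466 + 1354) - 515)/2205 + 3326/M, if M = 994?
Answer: 159776/52185 ≈ 3.0617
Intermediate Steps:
((-1466 + 1354) - 515)/2205 + 3326/M = ((-1466 + 1354) - 515)/2205 + 3326/994 = (-112 - 515)*(1/2205) + 3326*(1/994) = -627*1/2205 + 1663/497 = -209/735 + 1663/497 = 159776/52185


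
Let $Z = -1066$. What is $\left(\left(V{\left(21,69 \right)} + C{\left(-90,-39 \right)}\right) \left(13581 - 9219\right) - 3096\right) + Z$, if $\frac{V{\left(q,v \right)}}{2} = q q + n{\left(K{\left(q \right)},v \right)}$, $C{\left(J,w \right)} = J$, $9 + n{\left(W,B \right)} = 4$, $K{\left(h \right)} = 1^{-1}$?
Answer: $3406922$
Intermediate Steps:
$K{\left(h \right)} = 1$
$n{\left(W,B \right)} = -5$ ($n{\left(W,B \right)} = -9 + 4 = -5$)
$V{\left(q,v \right)} = -10 + 2 q^{2}$ ($V{\left(q,v \right)} = 2 \left(q q - 5\right) = 2 \left(q^{2} - 5\right) = 2 \left(-5 + q^{2}\right) = -10 + 2 q^{2}$)
$\left(\left(V{\left(21,69 \right)} + C{\left(-90,-39 \right)}\right) \left(13581 - 9219\right) - 3096\right) + Z = \left(\left(\left(-10 + 2 \cdot 21^{2}\right) - 90\right) \left(13581 - 9219\right) - 3096\right) - 1066 = \left(\left(\left(-10 + 2 \cdot 441\right) - 90\right) 4362 - 3096\right) - 1066 = \left(\left(\left(-10 + 882\right) - 90\right) 4362 - 3096\right) - 1066 = \left(\left(872 - 90\right) 4362 - 3096\right) - 1066 = \left(782 \cdot 4362 - 3096\right) - 1066 = \left(3411084 - 3096\right) - 1066 = 3407988 - 1066 = 3406922$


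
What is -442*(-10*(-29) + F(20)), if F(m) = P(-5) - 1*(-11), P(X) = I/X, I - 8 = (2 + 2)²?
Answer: -654602/5 ≈ -1.3092e+5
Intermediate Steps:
I = 24 (I = 8 + (2 + 2)² = 8 + 4² = 8 + 16 = 24)
P(X) = 24/X
F(m) = 31/5 (F(m) = 24/(-5) - 1*(-11) = 24*(-⅕) + 11 = -24/5 + 11 = 31/5)
-442*(-10*(-29) + F(20)) = -442*(-10*(-29) + 31/5) = -442*(290 + 31/5) = -442*1481/5 = -654602/5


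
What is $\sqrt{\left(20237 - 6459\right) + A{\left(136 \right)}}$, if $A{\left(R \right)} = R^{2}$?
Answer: $3 \sqrt{3586} \approx 179.65$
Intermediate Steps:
$\sqrt{\left(20237 - 6459\right) + A{\left(136 \right)}} = \sqrt{\left(20237 - 6459\right) + 136^{2}} = \sqrt{\left(20237 - 6459\right) + 18496} = \sqrt{13778 + 18496} = \sqrt{32274} = 3 \sqrt{3586}$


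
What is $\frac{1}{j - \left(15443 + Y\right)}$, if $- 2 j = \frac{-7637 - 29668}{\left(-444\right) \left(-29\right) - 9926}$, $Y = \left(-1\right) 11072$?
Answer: $- \frac{1180}{5150319} \approx -0.00022911$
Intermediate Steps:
$Y = -11072$
$j = \frac{7461}{1180}$ ($j = - \frac{\left(-7637 - 29668\right) \frac{1}{\left(-444\right) \left(-29\right) - 9926}}{2} = - \frac{\left(-37305\right) \frac{1}{12876 - 9926}}{2} = - \frac{\left(-37305\right) \frac{1}{2950}}{2} = \left(- \frac{1}{2}\right) \left(- \frac{7461}{590}\right) = \frac{7461}{1180} \approx 6.3229$)
$\frac{1}{j - \left(15443 + Y\right)} = \frac{1}{\frac{7461}{1180} - 4371} = \frac{1}{- \frac{5150319}{1180}} = - \frac{1180}{5150319}$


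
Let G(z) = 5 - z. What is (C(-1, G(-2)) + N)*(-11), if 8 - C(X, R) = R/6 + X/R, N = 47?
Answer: -24937/42 ≈ -593.74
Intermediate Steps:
C(X, R) = 8 - R/6 - X/R (C(X, R) = 8 - (R/6 + X/R) = 8 + (-R/6 - X/R) = 8 - R/6 - X/R)
(C(-1, G(-2)) + N)*(-11) = ((8 - (5 - 1*(-2))/6 - 1*(-1)/(5 - 1*(-2))) + 47)*(-11) = ((8 - (5 + 2)/6 - 1*(-1)/(5 + 2)) + 47)*(-11) = ((8 - ⅙*7 - 1*(-1)/7) + 47)*(-11) = ((8 - 7/6 - 1*(-1)*⅐) + 47)*(-11) = ((8 - 7/6 + ⅐) + 47)*(-11) = (293/42 + 47)*(-11) = (2267/42)*(-11) = -24937/42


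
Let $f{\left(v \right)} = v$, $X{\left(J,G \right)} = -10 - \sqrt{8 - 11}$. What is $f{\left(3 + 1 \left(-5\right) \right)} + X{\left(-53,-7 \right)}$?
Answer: $-12 - i \sqrt{3} \approx -12.0 - 1.732 i$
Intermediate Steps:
$X{\left(J,G \right)} = -10 - i \sqrt{3}$ ($X{\left(J,G \right)} = -10 - \sqrt{-3} = -10 - i \sqrt{3}$)
$f{\left(3 + 1 \left(-5\right) \right)} + X{\left(-53,-7 \right)} = \left(3 + 1 \left(-5\right)\right) - \left(10 + i \sqrt{3}\right) = \left(3 - 5\right) - \left(10 + i \sqrt{3}\right) = -2 - \left(10 + i \sqrt{3}\right) = -12 - i \sqrt{3}$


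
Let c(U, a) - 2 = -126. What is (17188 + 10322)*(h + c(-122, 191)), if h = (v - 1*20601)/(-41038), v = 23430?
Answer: -70034146455/20519 ≈ -3.4131e+6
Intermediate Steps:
c(U, a) = -124 (c(U, a) = 2 - 126 = -124)
h = -2829/41038 (h = (23430 - 1*20601)/(-41038) = (23430 - 20601)*(-1/41038) = 2829*(-1/41038) = -2829/41038 ≈ -0.068936)
(17188 + 10322)*(h + c(-122, 191)) = (17188 + 10322)*(-2829/41038 - 124) = 27510*(-5091541/41038) = -70034146455/20519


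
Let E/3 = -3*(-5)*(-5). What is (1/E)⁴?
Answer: 1/2562890625 ≈ 3.9018e-10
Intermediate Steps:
E = -225 (E = 3*(-3*(-5)*(-5)) = 3*(15*(-5)) = 3*(-75) = -225)
(1/E)⁴ = (1/(-225))⁴ = (-1/225)⁴ = 1/2562890625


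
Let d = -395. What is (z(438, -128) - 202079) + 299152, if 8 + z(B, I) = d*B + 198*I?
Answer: -101289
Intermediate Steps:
z(B, I) = -8 - 395*B + 198*I (z(B, I) = -8 + (-395*B + 198*I) = -8 - 395*B + 198*I)
(z(438, -128) - 202079) + 299152 = ((-8 - 395*438 + 198*(-128)) - 202079) + 299152 = ((-8 - 173010 - 25344) - 202079) + 299152 = (-198362 - 202079) + 299152 = -400441 + 299152 = -101289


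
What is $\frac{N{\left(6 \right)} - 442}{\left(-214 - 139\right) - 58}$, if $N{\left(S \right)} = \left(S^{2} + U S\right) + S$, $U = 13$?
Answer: $\frac{322}{411} \approx 0.78345$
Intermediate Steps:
$N{\left(S \right)} = S^{2} + 14 S$ ($N{\left(S \right)} = \left(S^{2} + 13 S\right) + S = S^{2} + 14 S$)
$\frac{N{\left(6 \right)} - 442}{\left(-214 - 139\right) - 58} = \frac{6 \left(14 + 6\right) - 442}{\left(-214 - 139\right) - 58} = \frac{6 \cdot 20 - 442}{-353 - 58} = \frac{120 - 442}{-411} = \left(-322\right) \left(- \frac{1}{411}\right) = \frac{322}{411}$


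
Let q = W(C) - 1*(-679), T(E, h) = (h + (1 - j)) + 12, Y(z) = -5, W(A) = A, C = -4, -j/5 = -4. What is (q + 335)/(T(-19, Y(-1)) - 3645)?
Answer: -1010/3657 ≈ -0.27618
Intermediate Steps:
j = 20 (j = -5*(-4) = 20)
T(E, h) = -7 + h (T(E, h) = (h + (1 - 1*20)) + 12 = (h + (1 - 20)) + 12 = (h - 19) + 12 = (-19 + h) + 12 = -7 + h)
q = 675 (q = -4 - 1*(-679) = -4 + 679 = 675)
(q + 335)/(T(-19, Y(-1)) - 3645) = (675 + 335)/((-7 - 5) - 3645) = 1010/(-12 - 3645) = 1010/(-3657) = 1010*(-1/3657) = -1010/3657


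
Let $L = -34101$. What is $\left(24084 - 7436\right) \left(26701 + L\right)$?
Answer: $-123195200$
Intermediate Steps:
$\left(24084 - 7436\right) \left(26701 + L\right) = \left(24084 - 7436\right) \left(26701 - 34101\right) = 16648 \left(-7400\right) = -123195200$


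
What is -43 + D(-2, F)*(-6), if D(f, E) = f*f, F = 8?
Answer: -67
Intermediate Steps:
D(f, E) = f**2
-43 + D(-2, F)*(-6) = -43 + (-2)**2*(-6) = -43 + 4*(-6) = -43 - 24 = -67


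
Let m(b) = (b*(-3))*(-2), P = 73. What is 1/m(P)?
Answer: 1/438 ≈ 0.0022831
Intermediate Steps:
m(b) = 6*b (m(b) = -3*b*(-2) = 6*b)
1/m(P) = 1/(6*73) = 1/438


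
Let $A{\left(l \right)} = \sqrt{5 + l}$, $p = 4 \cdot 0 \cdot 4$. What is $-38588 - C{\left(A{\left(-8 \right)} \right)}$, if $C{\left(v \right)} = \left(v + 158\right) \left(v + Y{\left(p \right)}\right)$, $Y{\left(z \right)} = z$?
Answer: $-38585 - 158 i \sqrt{3} \approx -38585.0 - 273.66 i$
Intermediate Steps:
$p = 0$ ($p = 0 \cdot 4 = 0$)
$C{\left(v \right)} = v \left(158 + v\right)$ ($C{\left(v \right)} = \left(v + 158\right) \left(v + 0\right) = \left(158 + v\right) v = v \left(158 + v\right)$)
$-38588 - C{\left(A{\left(-8 \right)} \right)} = -38588 - \sqrt{5 - 8} \left(158 + \sqrt{5 - 8}\right) = -38588 - \sqrt{-3} \left(158 + \sqrt{-3}\right) = -38588 - i \sqrt{3} \left(158 + i \sqrt{3}\right)$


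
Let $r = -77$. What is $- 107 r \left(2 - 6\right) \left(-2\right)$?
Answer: $65912$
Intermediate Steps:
$- 107 r \left(2 - 6\right) \left(-2\right) = \left(-107\right) \left(-77\right) \left(2 - 6\right) \left(-2\right) = 8239 \left(\left(-4\right) \left(-2\right)\right) = 8239 \cdot 8 = 65912$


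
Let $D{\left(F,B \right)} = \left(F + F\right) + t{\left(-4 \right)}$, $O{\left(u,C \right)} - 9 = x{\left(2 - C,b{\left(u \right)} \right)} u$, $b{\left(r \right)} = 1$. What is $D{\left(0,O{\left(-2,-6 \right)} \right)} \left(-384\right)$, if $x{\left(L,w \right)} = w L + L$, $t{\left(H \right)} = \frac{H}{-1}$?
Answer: $-1536$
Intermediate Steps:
$t{\left(H \right)} = - H$ ($t{\left(H \right)} = H \left(-1\right) = - H$)
$x{\left(L,w \right)} = L + L w$ ($x{\left(L,w \right)} = L w + L = L + L w$)
$O{\left(u,C \right)} = 9 + u \left(4 - 2 C\right)$ ($O{\left(u,C \right)} = 9 + \left(2 - C\right) \left(1 + 1\right) u = 9 + \left(2 - C\right) 2 u = 9 + \left(4 - 2 C\right) u = 9 + u \left(4 - 2 C\right)$)
$D{\left(F,B \right)} = 4 + 2 F$ ($D{\left(F,B \right)} = \left(F + F\right) - -4 = 2 F + 4 = 4 + 2 F$)
$D{\left(0,O{\left(-2,-6 \right)} \right)} \left(-384\right) = \left(4 + 2 \cdot 0\right) \left(-384\right) = \left(4 + 0\right) \left(-384\right) = 4 \left(-384\right) = -1536$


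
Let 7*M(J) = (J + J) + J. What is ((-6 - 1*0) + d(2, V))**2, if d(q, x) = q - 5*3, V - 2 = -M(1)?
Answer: 361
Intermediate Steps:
M(J) = 3*J/7 (M(J) = ((J + J) + J)/7 = (2*J + J)/7 = (3*J)/7 = 3*J/7)
V = 11/7 (V = 2 - 3/7 = 11/7 ≈ 1.5714)
d(q, x) = -15 + q (d(q, x) = q - 15 = -15 + q)
((-6 - 1*0) + d(2, V))**2 = ((-6 - 1*0) + (-15 + 2))**2 = ((-6 + 0) - 13)**2 = (-6 - 13)**2 = (-19)**2 = 361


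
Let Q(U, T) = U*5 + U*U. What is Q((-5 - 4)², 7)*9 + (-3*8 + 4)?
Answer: 62674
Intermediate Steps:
Q(U, T) = U² + 5*U (Q(U, T) = 5*U + U² = U² + 5*U)
Q((-5 - 4)², 7)*9 + (-3*8 + 4) = ((-5 - 4)²*(5 + (-5 - 4)²))*9 + (-3*8 + 4) = ((-9)²*(5 + (-9)²))*9 + (-24 + 4) = (81*(5 + 81))*9 - 20 = (81*86)*9 - 20 = 6966*9 - 20 = 62694 - 20 = 62674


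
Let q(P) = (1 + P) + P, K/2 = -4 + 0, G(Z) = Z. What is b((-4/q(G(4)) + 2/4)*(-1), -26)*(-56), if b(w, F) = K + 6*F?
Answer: 9184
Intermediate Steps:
K = -8 (K = 2*(-4 + 0) = 2*(-4) = -8)
q(P) = 1 + 2*P
b(w, F) = -8 + 6*F
b((-4/q(G(4)) + 2/4)*(-1), -26)*(-56) = (-8 + 6*(-26))*(-56) = (-8 - 156)*(-56) = -164*(-56) = 9184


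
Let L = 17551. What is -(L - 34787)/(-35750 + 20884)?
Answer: -8618/7433 ≈ -1.1594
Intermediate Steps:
-(L - 34787)/(-35750 + 20884) = -(17551 - 34787)/(-35750 + 20884) = -(-17236)/(-14866) = -(-17236)*(-1)/14866 = -1*8618/7433 = -8618/7433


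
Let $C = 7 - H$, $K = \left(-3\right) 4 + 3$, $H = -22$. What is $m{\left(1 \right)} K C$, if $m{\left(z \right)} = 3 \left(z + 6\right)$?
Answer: $-5481$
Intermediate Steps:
$m{\left(z \right)} = 18 + 3 z$ ($m{\left(z \right)} = 3 \left(6 + z\right) = 18 + 3 z$)
$K = -9$ ($K = -12 + 3 = -9$)
$C = 29$ ($C = 7 - -22 = 7 + 22 = 29$)
$m{\left(1 \right)} K C = \left(18 + 3 \cdot 1\right) \left(-9\right) 29 = \left(18 + 3\right) \left(-9\right) 29 = 21 \left(-9\right) 29 = \left(-189\right) 29 = -5481$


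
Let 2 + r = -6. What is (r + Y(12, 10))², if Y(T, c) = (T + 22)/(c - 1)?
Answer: 1444/81 ≈ 17.827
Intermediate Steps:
r = -8 (r = -2 - 6 = -8)
Y(T, c) = (22 + T)/(-1 + c)
(r + Y(12, 10))² = (-8 + (22 + 12)/(-1 + 10))² = (-8 + 34/9)² = (-38/9)² = 1444/81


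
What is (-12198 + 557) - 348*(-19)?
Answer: -5029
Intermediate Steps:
(-12198 + 557) - 348*(-19) = -11641 - 1*(-6612) = -11641 + 6612 = -5029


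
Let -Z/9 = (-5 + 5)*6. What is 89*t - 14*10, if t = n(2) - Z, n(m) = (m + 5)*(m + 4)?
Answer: 3598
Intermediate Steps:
Z = 0 (Z = -9*(-5 + 5)*6 = -0*6 = -9*0 = 0)
n(m) = (4 + m)*(5 + m) (n(m) = (5 + m)*(4 + m) = (4 + m)*(5 + m))
t = 42 (t = (20 + 2² + 9*2) - 1*0 = (20 + 4 + 18) + 0 = 42 + 0 = 42)
89*t - 14*10 = 89*42 - 14*10 = 3738 - 140 = 3598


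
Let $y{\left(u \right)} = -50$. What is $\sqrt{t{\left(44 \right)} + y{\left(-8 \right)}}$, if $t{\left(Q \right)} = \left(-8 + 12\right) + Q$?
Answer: $i \sqrt{2} \approx 1.4142 i$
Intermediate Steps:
$t{\left(Q \right)} = 4 + Q$
$\sqrt{t{\left(44 \right)} + y{\left(-8 \right)}} = \sqrt{\left(4 + 44\right) - 50} = \sqrt{48 - 50} = \sqrt{-2} = i \sqrt{2}$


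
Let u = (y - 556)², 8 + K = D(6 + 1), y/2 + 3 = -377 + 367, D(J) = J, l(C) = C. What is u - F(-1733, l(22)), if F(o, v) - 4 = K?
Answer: 338721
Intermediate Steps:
y = -26 (y = -6 + 2*(-377 + 367) = -6 + 2*(-10) = -6 - 20 = -26)
K = -1 (K = -8 + (6 + 1) = -8 + 7 = -1)
F(o, v) = 3 (F(o, v) = 4 - 1 = 3)
u = 338724 (u = (-26 - 556)² = (-582)² = 338724)
u - F(-1733, l(22)) = 338724 - 1*3 = 338724 - 3 = 338721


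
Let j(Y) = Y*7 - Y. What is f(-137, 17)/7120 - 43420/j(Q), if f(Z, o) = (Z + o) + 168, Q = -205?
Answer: 1932559/54735 ≈ 35.308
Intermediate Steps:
f(Z, o) = 168 + Z + o
j(Y) = 6*Y (j(Y) = 7*Y - Y = 6*Y)
f(-137, 17)/7120 - 43420/j(Q) = (168 - 137 + 17)/7120 - 43420/(6*(-205)) = 48*(1/7120) - 43420/(-1230) = 3/445 - 43420*(-1/1230) = 3/445 + 4342/123 = 1932559/54735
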